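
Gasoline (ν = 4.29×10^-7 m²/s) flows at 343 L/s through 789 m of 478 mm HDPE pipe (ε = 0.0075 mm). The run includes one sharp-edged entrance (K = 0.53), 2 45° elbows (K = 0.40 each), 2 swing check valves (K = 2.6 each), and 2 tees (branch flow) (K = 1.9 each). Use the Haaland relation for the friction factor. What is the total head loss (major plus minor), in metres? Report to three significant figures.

V = 4Q/(πD²) = 1.911 m/s; V²/2g = 0.1862 m
Re = 2.13×10^6, ε/D = 1.57×10^-5 → f = 0.01073 (Haaland)
Major: h_f = f(L/D)·V²/2g = 0.01073·1651·0.1862 = 3.297 m
Minor: ΣK = 10.3; h_m = ΣK·V²/2g = 1.924 m
Total H_L = 3.297 + 1.924 = 5.221 m

H_L ≈ 5.22 m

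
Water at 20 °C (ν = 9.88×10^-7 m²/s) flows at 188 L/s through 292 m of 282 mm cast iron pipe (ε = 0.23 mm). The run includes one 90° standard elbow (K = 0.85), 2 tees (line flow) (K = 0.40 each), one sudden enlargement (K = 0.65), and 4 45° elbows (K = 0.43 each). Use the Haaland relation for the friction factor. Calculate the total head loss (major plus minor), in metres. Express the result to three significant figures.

H_L ≈ 11.0 m

V = 4Q/(πD²) = 3.010 m/s; V²/2g = 0.4618 m
Re = 8.59×10^5, ε/D = 8.16×10^-4 → f = 0.01909 (Haaland)
Major: h_f = f(L/D)·V²/2g = 0.01909·1035·0.4618 = 9.129 m
Minor: ΣK = 4.02; h_m = ΣK·V²/2g = 1.856 m
Total H_L = 9.129 + 1.856 = 10.99 m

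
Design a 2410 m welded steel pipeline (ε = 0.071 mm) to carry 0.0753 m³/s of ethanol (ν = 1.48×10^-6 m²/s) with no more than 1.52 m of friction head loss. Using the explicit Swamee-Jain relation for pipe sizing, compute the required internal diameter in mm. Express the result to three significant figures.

Swamee-Jain (Type III): D = 0.66·[ε^1.25·(LQ²/(gh_f))^4.75 + ν·Q^9.4·(L/(gh_f))^5.2]^0.04
LQ²/(gh_f) = 0.9164; L/(gh_f) = 161.6
Term 1 = ε^1.25·(…)^4.75 = 4.31×10^-6; Term 2 = ν·Q^9.4·(…)^5.2 = 1.25×10^-5
D = 0.66·(4.31×10^-6 + 1.25×10^-5)^0.04 = 0.4252 m = 425 mm
Check: V = 0.530 m/s, Re = 1.52×10^5, f = 0.01758, h_f = 1.43 m ≈ 1.52 m ✓

D ≈ 425 mm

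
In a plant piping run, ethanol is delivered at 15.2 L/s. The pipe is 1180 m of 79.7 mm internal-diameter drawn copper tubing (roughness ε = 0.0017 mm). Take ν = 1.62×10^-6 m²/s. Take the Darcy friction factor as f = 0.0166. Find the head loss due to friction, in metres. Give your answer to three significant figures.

h_f ≈ 116 m

V = 4Q/(πD²) = 4·0.0152/(π·0.0797²) = 3.047 m/s
h_f = f(L/D)V²/(2g) = 0.01660·(1180/0.0797)·3.047²/(2·9.81) = 116.3 m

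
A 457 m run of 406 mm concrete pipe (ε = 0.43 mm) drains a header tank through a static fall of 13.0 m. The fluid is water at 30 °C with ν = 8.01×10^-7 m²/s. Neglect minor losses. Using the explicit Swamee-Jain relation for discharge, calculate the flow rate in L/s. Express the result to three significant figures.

Swamee-Jain (Type II): Q = -0.965·√(gD⁵h_f/L)·ln[ε/(3.7D) + √(3.17ν²L/(gD³h_f))]
√(gD⁵h_f/L) = √(9.81·0.406⁵·13.0/457) = 0.05548
ε/(3.7D) = 2.86×10^-4; √(3.17ν²L/(gD³h_f)) = 1.04×10^-5
Q = -0.965·0.05548·ln(2.967×10^-4) = 0.4349 m³/s
Check: V = 3.36 m/s, Re = 1.70×10^6, f = 0.02015, h_f = 13.0 m ≈ 13.0 m ✓

Q ≈ 435 L/s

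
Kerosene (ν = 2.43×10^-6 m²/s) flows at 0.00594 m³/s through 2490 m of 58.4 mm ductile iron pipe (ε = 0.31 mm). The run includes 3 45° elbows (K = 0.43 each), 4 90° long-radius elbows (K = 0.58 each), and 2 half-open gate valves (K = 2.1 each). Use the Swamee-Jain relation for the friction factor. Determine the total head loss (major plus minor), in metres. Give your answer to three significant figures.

V = 4Q/(πD²) = 2.218 m/s; V²/2g = 0.2506 m
Re = 5.33×10^4, ε/D = 0.00531 → f = 0.03292 (Swamee-Jain)
Major: h_f = f(L/D)·V²/2g = 0.03292·42637·0.2506 = 351.8 m
Minor: ΣK = 7.81; h_m = ΣK·V²/2g = 1.957 m
Total H_L = 351.8 + 1.957 = 353.7 m

H_L ≈ 354 m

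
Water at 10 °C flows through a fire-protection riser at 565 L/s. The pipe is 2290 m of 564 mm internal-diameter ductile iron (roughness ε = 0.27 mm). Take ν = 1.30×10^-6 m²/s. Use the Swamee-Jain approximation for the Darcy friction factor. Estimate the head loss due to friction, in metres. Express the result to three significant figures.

h_f ≈ 18.2 m

V = 4Q/(πD²) = 4·0.565/(π·0.564²) = 2.262 m/s
Re = VD/ν = 2.262·0.564/1.30×10^-6 = 9.81×10^5 → turbulent
ε/D = 0.27/564 = 4.79×10^-4
Swamee-Jain: f = 0.01716
h_f = f(L/D)V²/(2g) = 0.01716·(2290/0.564)·2.262²/(2·9.81) = 18.17 m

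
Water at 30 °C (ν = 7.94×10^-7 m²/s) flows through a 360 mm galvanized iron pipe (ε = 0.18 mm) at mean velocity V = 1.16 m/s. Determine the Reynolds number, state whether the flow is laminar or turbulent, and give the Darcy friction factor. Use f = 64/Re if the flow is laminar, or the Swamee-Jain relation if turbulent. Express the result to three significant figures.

Re = VD/ν = 1.160·0.360/7.94×10^-7 = 5.26×10^5
Re > 4000 → turbulent; ε/D = 5.00×10^-4
Swamee-Jain: f = 0.01773

Re ≈ 5.26×10^5; turbulent; f ≈ 0.0177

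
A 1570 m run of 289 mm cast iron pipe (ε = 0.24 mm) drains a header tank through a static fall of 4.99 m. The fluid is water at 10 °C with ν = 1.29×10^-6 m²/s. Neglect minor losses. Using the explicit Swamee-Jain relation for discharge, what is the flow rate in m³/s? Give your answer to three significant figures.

Swamee-Jain (Type II): Q = -0.965·√(gD⁵h_f/L)·ln[ε/(3.7D) + √(3.17ν²L/(gD³h_f))]
√(gD⁵h_f/L) = √(9.81·0.289⁵·4.99/1570) = 0.007928
ε/(3.7D) = 2.24×10^-4; √(3.17ν²L/(gD³h_f)) = 8.37×10^-5
Q = -0.965·0.007928·ln(3.082×10^-4) = 0.06186 m³/s
Check: V = 0.943 m/s, Re = 2.11×10^5, f = 0.02042, h_f = 5.03 m ≈ 4.99 m ✓

Q ≈ 0.0619 m³/s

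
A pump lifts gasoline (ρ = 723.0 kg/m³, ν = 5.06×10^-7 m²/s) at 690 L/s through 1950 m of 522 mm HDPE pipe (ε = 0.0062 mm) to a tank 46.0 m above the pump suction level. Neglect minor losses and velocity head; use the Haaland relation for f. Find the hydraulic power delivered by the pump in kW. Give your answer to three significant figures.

V = 4Q/(πD²) = 3.224 m/s; Re = 3.33×10^6; ε/D = 1.19×10^-5; f = 0.01005
h_f = f(L/D)V²/2g = 19.89 m
Total head H = z + h_f = 46.0 + 19.89 = 65.89 m
P_hyd = ρgQH = 723.0·9.81·0.690·65.89 = 322.5 kW

P_hyd ≈ 322 kW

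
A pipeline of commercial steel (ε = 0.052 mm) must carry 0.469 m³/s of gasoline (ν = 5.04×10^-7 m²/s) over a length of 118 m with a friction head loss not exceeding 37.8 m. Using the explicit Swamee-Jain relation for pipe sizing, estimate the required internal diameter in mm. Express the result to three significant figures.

Swamee-Jain (Type III): D = 0.66·[ε^1.25·(LQ²/(gh_f))^4.75 + ν·Q^9.4·(L/(gh_f))^5.2]^0.04
LQ²/(gh_f) = 0.06999; L/(gh_f) = 0.3182
Term 1 = ε^1.25·(…)^4.75 = 1.44×10^-11; Term 2 = ν·Q^9.4·(…)^5.2 = 1.06×10^-12
D = 0.66·(1.44×10^-11 + 1.06×10^-12)^0.04 = 0.2439 m = 244 mm
Check: V = 10.0 m/s, Re = 4.86×10^6, f = 0.01417, h_f = 35.2 m ≈ 37.8 m ✓

D ≈ 244 mm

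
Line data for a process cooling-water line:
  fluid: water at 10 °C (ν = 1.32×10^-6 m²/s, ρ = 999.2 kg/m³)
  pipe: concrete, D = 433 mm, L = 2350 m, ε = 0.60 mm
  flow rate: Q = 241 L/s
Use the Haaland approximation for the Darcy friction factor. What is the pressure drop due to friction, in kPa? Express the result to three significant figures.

Δp ≈ 158 kPa

V = 4Q/(πD²) = 4·0.241/(π·0.433²) = 1.637 m/s
Re = VD/ν = 1.637·0.433/1.32×10^-6 = 5.37×10^5 → turbulent
ε/D = 0.60/433 = 0.00139
Haaland: f = 0.02172
h_f = f(L/D)V²/(2g) = 0.02172·(2350/0.433)·1.637²/(2·9.81) = 16.10 m
Δp = ρg·h_f = 999.2·9.81·16.10 = 157.8 kPa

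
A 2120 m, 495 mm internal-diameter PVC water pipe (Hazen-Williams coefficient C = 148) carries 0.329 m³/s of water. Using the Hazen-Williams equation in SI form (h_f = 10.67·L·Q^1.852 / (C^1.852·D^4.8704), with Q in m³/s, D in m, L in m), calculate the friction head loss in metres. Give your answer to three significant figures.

h_f ≈ 8.48 m

h_f = 10.67·2120·0.329^1.852 / (148^1.852·0.495^4.8704) = 8.480 m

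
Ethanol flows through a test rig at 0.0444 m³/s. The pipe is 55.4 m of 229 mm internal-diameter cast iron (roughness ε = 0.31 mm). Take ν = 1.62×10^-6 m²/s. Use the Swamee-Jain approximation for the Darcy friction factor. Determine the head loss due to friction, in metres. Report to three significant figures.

V = 4Q/(πD²) = 4·0.0444/(π·0.229²) = 1.078 m/s
Re = VD/ν = 1.078·0.229/1.62×10^-6 = 1.52×10^5 → turbulent
ε/D = 0.31/229 = 0.00135
Swamee-Jain: f = 0.02282
h_f = f(L/D)V²/(2g) = 0.02282·(55.4/0.229)·1.078²/(2·9.81) = 0.3270 m

h_f ≈ 0.327 m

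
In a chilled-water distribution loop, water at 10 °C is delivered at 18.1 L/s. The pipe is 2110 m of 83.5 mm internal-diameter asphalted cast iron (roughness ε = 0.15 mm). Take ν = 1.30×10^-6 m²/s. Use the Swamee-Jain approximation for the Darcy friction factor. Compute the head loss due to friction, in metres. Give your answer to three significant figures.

V = 4Q/(πD²) = 4·0.0181/(π·0.0835²) = 3.305 m/s
Re = VD/ν = 3.305·0.0835/1.30×10^-6 = 2.12×10^5 → turbulent
ε/D = 0.15/83.5 = 0.00180
Swamee-Jain: f = 0.02384
h_f = f(L/D)V²/(2g) = 0.02384·(2110/0.0835)·3.305²/(2·9.81) = 335.5 m

h_f ≈ 335 m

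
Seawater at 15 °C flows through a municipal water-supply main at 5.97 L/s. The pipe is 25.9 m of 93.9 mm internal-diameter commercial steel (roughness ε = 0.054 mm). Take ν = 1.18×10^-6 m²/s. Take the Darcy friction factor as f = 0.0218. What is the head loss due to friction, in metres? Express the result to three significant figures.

h_f ≈ 0.228 m

V = 4Q/(πD²) = 4·0.00597/(π·0.0939²) = 0.8621 m/s
h_f = f(L/D)V²/(2g) = 0.02180·(25.9/0.0939)·0.8621²/(2·9.81) = 0.2278 m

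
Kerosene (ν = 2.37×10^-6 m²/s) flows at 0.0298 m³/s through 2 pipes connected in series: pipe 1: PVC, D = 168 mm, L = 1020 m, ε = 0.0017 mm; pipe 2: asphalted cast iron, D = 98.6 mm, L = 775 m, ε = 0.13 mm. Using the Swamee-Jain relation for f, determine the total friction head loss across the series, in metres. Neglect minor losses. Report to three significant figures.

Pipe 1: V = 1.344 m/s, Re = 9.53×10^4, ε/D = 1.01×10^-5, f = 0.01810, h_1 = f(L/D)V²/2g = 10.12 m
Pipe 2: V = 3.903 m/s, Re = 1.62×10^5, ε/D = 0.00132, f = 0.02262, h_2 = f(L/D)V²/2g = 138.0 m
Series → Q common, losses add: H = Σh = 148.1 m

H ≈ 148 m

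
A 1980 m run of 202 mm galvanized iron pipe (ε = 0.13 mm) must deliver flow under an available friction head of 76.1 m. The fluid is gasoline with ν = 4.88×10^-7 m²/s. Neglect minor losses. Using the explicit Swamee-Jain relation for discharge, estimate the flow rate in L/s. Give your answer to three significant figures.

Swamee-Jain (Type II): Q = -0.965·√(gD⁵h_f/L)·ln[ε/(3.7D) + √(3.17ν²L/(gD³h_f))]
√(gD⁵h_f/L) = √(9.81·0.202⁵·76.1/1980) = 0.01126
ε/(3.7D) = 1.74×10^-4; √(3.17ν²L/(gD³h_f)) = 1.56×10^-5
Q = -0.965·0.01126·ln(1.895×10^-4) = 0.09314 m³/s
Check: V = 2.91 m/s, Re = 1.20×10^6, f = 0.01813, h_f = 76.5 m ≈ 76.1 m ✓

Q ≈ 93.1 L/s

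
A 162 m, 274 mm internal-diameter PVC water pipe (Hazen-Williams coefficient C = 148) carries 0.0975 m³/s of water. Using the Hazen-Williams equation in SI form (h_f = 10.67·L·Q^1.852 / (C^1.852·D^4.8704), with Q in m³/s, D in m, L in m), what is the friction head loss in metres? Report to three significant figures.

h_f ≈ 1.21 m

h_f = 10.67·162·0.0975^1.852 / (148^1.852·0.274^4.8704) = 1.214 m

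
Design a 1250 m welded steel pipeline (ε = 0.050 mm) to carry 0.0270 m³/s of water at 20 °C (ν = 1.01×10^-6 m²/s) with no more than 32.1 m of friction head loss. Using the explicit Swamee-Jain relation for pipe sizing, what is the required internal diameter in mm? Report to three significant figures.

D ≈ 135 mm

Swamee-Jain (Type III): D = 0.66·[ε^1.25·(LQ²/(gh_f))^4.75 + ν·Q^9.4·(L/(gh_f))^5.2]^0.04
LQ²/(gh_f) = 0.002894; L/(gh_f) = 3.970
Term 1 = ε^1.25·(…)^4.75 = 3.68×10^-18; Term 2 = ν·Q^9.4·(…)^5.2 = 2.36×10^-18
D = 0.66·(3.68×10^-18 + 2.36×10^-18)^0.04 = 0.1351 m = 135 mm
Check: V = 1.88 m/s, Re = 2.52×10^5, f = 0.01781, h_f = 29.7 m ≈ 32.1 m ✓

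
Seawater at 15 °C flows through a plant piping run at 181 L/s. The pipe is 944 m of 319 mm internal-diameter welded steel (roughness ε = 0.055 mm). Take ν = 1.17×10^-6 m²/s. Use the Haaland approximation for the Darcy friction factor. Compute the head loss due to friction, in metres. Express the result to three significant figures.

h_f ≈ 11.4 m

V = 4Q/(πD²) = 4·0.181/(π·0.319²) = 2.265 m/s
Re = VD/ν = 2.265·0.319/1.17×10^-6 = 6.17×10^5 → turbulent
ε/D = 0.055/319 = 1.72×10^-4
Haaland: f = 0.01476
h_f = f(L/D)V²/(2g) = 0.01476·(944/0.319)·2.265²/(2·9.81) = 11.42 m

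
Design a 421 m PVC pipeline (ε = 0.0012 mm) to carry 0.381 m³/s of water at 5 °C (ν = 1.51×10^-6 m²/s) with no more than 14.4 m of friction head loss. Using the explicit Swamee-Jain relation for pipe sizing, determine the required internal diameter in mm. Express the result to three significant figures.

Swamee-Jain (Type III): D = 0.66·[ε^1.25·(LQ²/(gh_f))^4.75 + ν·Q^9.4·(L/(gh_f))^5.2]^0.04
LQ²/(gh_f) = 0.4326; L/(gh_f) = 2.980
Term 1 = ε^1.25·(…)^4.75 = 7.42×10^-10; Term 2 = ν·Q^9.4·(…)^5.2 = 5.08×10^-8
D = 0.66·(7.42×10^-10 + 5.08×10^-8)^0.04 = 0.3373 m = 337 mm
Check: V = 4.26 m/s, Re = 9.52×10^5, f = 0.01179, h_f = 13.6 m ≈ 14.4 m ✓

D ≈ 337 mm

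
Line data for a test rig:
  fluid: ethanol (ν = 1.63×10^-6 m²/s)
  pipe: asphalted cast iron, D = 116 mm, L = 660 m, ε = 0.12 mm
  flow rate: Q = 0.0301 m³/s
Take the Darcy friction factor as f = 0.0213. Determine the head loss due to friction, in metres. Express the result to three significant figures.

V = 4Q/(πD²) = 4·0.0301/(π·0.116²) = 2.848 m/s
h_f = f(L/D)V²/(2g) = 0.02130·(660/0.116)·2.848²/(2·9.81) = 50.11 m

h_f ≈ 50.1 m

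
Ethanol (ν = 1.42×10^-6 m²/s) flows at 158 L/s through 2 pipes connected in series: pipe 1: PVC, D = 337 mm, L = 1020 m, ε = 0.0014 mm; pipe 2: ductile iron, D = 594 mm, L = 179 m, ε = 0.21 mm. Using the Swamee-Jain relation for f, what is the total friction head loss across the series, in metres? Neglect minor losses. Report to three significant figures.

H ≈ 6.66 m

Pipe 1: V = 1.771 m/s, Re = 4.20×10^5, ε/D = 4.15×10^-6, f = 0.01357, h_1 = f(L/D)V²/2g = 6.567 m
Pipe 2: V = 0.5702 m/s, Re = 2.39×10^5, ε/D = 3.54×10^-4, f = 0.01779, h_2 = f(L/D)V²/2g = 0.08885 m
Series → Q common, losses add: H = Σh = 6.656 m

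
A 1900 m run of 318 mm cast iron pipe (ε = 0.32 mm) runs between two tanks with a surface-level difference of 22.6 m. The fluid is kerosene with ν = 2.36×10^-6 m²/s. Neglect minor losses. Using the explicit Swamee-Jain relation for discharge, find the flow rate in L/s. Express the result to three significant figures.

Q ≈ 150 L/s

Swamee-Jain (Type II): Q = -0.965·√(gD⁵h_f/L)·ln[ε/(3.7D) + √(3.17ν²L/(gD³h_f))]
√(gD⁵h_f/L) = √(9.81·0.318⁵·22.6/1900) = 0.01948
ε/(3.7D) = 2.72×10^-4; √(3.17ν²L/(gD³h_f)) = 6.86×10^-5
Q = -0.965·0.01948·ln(3.406×10^-4) = 0.1501 m³/s
Check: V = 1.89 m/s, Re = 2.55×10^5, f = 0.02094, h_f = 22.8 m ≈ 22.6 m ✓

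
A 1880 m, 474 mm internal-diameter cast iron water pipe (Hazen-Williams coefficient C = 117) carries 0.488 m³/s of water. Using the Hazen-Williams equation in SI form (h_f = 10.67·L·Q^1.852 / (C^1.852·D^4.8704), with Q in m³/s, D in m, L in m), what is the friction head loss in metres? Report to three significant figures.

h_f = 10.67·1880·0.488^1.852 / (117^1.852·0.474^4.8704) = 29.79 m

h_f ≈ 29.8 m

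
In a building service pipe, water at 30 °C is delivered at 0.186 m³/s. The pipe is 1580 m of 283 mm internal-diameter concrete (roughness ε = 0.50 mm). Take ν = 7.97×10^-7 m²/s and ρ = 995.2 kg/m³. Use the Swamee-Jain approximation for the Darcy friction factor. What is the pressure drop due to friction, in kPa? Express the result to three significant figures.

V = 4Q/(πD²) = 4·0.186/(π·0.283²) = 2.957 m/s
Re = VD/ν = 2.957·0.283/7.97×10^-7 = 1.05×10^6 → turbulent
ε/D = 0.50/283 = 0.00177
Swamee-Jain: f = 0.02294
h_f = f(L/D)V²/(2g) = 0.02294·(1580/0.283)·2.957²/(2·9.81) = 57.07 m
Δp = ρg·h_f = 995.2·9.81·57.07 = 557.1 kPa

Δp ≈ 557 kPa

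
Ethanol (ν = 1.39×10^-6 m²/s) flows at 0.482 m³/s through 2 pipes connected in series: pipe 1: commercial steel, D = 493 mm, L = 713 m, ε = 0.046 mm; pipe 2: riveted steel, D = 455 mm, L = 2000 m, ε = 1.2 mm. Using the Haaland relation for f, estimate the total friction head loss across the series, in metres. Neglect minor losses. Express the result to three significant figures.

H ≈ 56.3 m

Pipe 1: V = 2.525 m/s, Re = 8.96×10^5, ε/D = 9.33×10^-5, f = 0.01335, h_1 = f(L/D)V²/2g = 6.276 m
Pipe 2: V = 2.964 m/s, Re = 9.70×10^5, ε/D = 0.00264, f = 0.02543, h_2 = f(L/D)V²/2g = 50.07 m
Series → Q common, losses add: H = Σh = 56.34 m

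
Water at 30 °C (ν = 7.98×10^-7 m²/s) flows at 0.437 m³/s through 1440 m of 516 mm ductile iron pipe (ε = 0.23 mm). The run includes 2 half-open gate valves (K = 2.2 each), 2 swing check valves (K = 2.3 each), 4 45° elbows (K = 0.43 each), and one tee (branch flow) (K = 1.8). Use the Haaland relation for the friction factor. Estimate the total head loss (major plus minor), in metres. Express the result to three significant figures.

V = 4Q/(πD²) = 2.090 m/s; V²/2g = 0.2226 m
Re = 1.35×10^6, ε/D = 4.46×10^-4 → f = 0.01667 (Haaland)
Major: h_f = f(L/D)·V²/2g = 0.01667·2791·0.2226 = 10.35 m
Minor: ΣK = 12.5; h_m = ΣK·V²/2g = 2.787 m
Total H_L = 10.35 + 2.787 = 13.14 m

H_L ≈ 13.1 m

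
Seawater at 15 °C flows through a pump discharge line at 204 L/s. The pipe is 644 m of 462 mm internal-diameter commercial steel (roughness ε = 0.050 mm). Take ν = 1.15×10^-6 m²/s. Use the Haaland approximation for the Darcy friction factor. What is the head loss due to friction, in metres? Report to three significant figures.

h_f ≈ 1.51 m

V = 4Q/(πD²) = 4·0.204/(π·0.462²) = 1.217 m/s
Re = VD/ν = 1.217·0.462/1.15×10^-6 = 4.89×10^5 → turbulent
ε/D = 0.050/462 = 1.08×10^-4
Haaland: f = 0.01439
h_f = f(L/D)V²/(2g) = 0.01439·(644/0.462)·1.217²/(2·9.81) = 1.514 m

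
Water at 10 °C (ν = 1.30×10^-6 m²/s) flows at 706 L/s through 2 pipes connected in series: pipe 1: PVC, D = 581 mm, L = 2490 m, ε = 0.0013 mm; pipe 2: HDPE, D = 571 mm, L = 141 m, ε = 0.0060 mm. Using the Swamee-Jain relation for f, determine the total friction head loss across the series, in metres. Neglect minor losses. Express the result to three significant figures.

Pipe 1: V = 2.663 m/s, Re = 1.19×10^6, ε/D = 2.24×10^-6, f = 0.01134, h_1 = f(L/D)V²/2g = 17.56 m
Pipe 2: V = 2.757 m/s, Re = 1.21×10^6, ε/D = 1.05×10^-5, f = 0.01153, h_2 = f(L/D)V²/2g = 1.103 m
Series → Q common, losses add: H = Σh = 18.66 m

H ≈ 18.7 m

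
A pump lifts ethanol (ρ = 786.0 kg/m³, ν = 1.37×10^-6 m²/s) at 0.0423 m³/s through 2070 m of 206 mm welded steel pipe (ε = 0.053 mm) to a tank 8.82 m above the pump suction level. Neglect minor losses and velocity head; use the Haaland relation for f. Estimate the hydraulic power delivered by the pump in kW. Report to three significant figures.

P_hyd ≈ 7.54 kW

V = 4Q/(πD²) = 1.269 m/s; Re = 1.91×10^5; ε/D = 2.57×10^-4; f = 0.01734
h_f = f(L/D)V²/2g = 14.31 m
Total head H = z + h_f = 8.82 + 14.31 = 23.13 m
P_hyd = ρgQH = 786.0·9.81·0.0423·23.13 = 7.543 kW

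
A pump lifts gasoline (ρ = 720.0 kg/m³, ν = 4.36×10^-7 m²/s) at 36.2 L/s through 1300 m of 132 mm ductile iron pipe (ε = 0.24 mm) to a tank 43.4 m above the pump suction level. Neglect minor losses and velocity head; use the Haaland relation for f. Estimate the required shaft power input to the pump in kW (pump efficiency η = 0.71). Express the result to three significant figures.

P_shaft ≈ 44.8 kW

V = 4Q/(πD²) = 2.645 m/s; Re = 8.01×10^5; ε/D = 0.00182; f = 0.02310
h_f = f(L/D)V²/2g = 81.14 m
Total head H = z + h_f = 43.4 + 81.14 = 124.5 m
P_hyd = ρgQH = 720.0·9.81·0.0362·124.5 = 31.84 kW
P_shaft = P_hyd/η = 31.84/0.71 = 44.85 kW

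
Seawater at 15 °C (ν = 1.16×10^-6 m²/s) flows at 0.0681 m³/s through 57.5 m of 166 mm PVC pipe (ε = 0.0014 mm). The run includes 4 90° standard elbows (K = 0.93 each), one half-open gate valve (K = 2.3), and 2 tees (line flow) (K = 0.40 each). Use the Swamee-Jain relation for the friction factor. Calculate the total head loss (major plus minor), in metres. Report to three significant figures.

H_L ≈ 5.80 m

V = 4Q/(πD²) = 3.147 m/s; V²/2g = 0.5046 m
Re = 4.50×10^5, ε/D = 8.43×10^-6 → f = 0.01347 (Swamee-Jain)
Major: h_f = f(L/D)·V²/2g = 0.01347·346.4·0.5046 = 2.354 m
Minor: ΣK = 6.82; h_m = ΣK·V²/2g = 3.442 m
Total H_L = 2.354 + 3.442 = 5.796 m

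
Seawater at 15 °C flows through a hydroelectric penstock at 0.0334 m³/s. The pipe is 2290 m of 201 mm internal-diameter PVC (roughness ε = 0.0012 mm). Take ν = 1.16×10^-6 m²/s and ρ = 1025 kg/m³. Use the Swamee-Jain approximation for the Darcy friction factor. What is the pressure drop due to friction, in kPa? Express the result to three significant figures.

V = 4Q/(πD²) = 4·0.0334/(π·0.201²) = 1.053 m/s
Re = VD/ν = 1.053·0.201/1.16×10^-6 = 1.82×10^5 → turbulent
ε/D = 0.0012/201 = 5.97×10^-6
Swamee-Jain: f = 0.01587
h_f = f(L/D)V²/(2g) = 0.01587·(2290/0.201)·1.053²/(2·9.81) = 10.21 m
Δp = ρg·h_f = 1025·9.81·10.21 = 102.6 kPa

Δp ≈ 103 kPa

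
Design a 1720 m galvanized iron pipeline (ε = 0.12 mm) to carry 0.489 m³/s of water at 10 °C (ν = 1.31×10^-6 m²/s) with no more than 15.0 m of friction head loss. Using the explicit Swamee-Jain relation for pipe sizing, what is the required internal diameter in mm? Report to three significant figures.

D ≈ 517 mm

Swamee-Jain (Type III): D = 0.66·[ε^1.25·(LQ²/(gh_f))^4.75 + ν·Q^9.4·(L/(gh_f))^5.2]^0.04
LQ²/(gh_f) = 2.795; L/(gh_f) = 11.69
Term 1 = ε^1.25·(…)^4.75 = 0.00166; Term 2 = ν·Q^9.4·(…)^5.2 = 5.61×10^-4
D = 0.66·(0.00166 + 5.61×10^-4)^0.04 = 0.5169 m = 517 mm
Check: V = 2.33 m/s, Re = 9.20×10^5, f = 0.01518, h_f = 14.0 m ≈ 15.0 m ✓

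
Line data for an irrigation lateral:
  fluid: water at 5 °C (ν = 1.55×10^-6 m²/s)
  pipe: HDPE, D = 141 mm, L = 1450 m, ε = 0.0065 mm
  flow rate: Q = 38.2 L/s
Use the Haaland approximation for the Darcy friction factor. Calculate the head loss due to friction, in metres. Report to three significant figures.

V = 4Q/(πD²) = 4·0.0382/(π·0.141²) = 2.446 m/s
Re = VD/ν = 2.446·0.141/1.55×10^-6 = 2.23×10^5 → turbulent
ε/D = 0.0065/141 = 4.61×10^-5
Haaland: f = 0.01551
h_f = f(L/D)V²/(2g) = 0.01551·(1450/0.141)·2.446²/(2·9.81) = 48.66 m

h_f ≈ 48.7 m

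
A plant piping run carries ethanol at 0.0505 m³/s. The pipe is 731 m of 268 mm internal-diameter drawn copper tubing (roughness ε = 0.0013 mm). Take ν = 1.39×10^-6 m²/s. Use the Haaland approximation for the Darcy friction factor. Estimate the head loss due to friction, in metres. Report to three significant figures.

V = 4Q/(πD²) = 4·0.0505/(π·0.268²) = 0.8952 m/s
Re = VD/ν = 0.8952·0.268/1.39×10^-6 = 1.73×10^5 → turbulent
ε/D = 0.0013/268 = 4.85×10^-6
Haaland: f = 0.01598
h_f = f(L/D)V²/(2g) = 0.01598·(731/0.268)·0.8952²/(2·9.81) = 1.780 m

h_f ≈ 1.78 m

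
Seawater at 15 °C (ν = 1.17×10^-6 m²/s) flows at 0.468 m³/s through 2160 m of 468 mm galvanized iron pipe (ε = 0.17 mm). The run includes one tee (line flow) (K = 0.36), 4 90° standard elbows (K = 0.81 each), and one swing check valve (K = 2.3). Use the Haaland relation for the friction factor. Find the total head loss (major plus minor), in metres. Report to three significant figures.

H_L ≈ 30.3 m

V = 4Q/(πD²) = 2.721 m/s; V²/2g = 0.3773 m
Re = 1.09×10^6, ε/D = 3.63×10^-4 → f = 0.01611 (Haaland)
Major: h_f = f(L/D)·V²/2g = 0.01611·4615·0.3773 = 28.04 m
Minor: ΣK = 5.90; h_m = ΣK·V²/2g = 2.226 m
Total H_L = 28.04 + 2.226 = 30.27 m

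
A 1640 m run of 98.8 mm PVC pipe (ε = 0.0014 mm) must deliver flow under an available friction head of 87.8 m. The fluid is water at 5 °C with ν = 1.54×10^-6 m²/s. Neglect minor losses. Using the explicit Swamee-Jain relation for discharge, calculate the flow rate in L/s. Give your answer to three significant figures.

Swamee-Jain (Type II): Q = -0.965·√(gD⁵h_f/L)·ln[ε/(3.7D) + √(3.17ν²L/(gD³h_f))]
√(gD⁵h_f/L) = √(9.81·0.0988⁵·87.8/1640) = 0.002224
ε/(3.7D) = 3.83×10^-6; √(3.17ν²L/(gD³h_f)) = 1.22×10^-4
Q = -0.965·0.002224·ln(1.257×10^-4) = 0.01927 m³/s
Check: V = 2.51 m/s, Re = 1.61×10^5, f = 0.01632, h_f = 87.3 m ≈ 87.8 m ✓

Q ≈ 19.3 L/s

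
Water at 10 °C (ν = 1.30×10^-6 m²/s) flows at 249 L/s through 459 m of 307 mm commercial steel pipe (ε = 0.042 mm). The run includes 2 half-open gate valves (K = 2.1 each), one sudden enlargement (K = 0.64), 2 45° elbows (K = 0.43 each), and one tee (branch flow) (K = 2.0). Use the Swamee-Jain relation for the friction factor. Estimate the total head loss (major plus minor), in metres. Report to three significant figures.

H_L ≈ 16.7 m

V = 4Q/(πD²) = 3.364 m/s; V²/2g = 0.5767 m
Re = 7.94×10^5, ε/D = 1.37×10^-4 → f = 0.01426 (Swamee-Jain)
Major: h_f = f(L/D)·V²/2g = 0.01426·1495·0.5767 = 12.30 m
Minor: ΣK = 7.70; h_m = ΣK·V²/2g = 4.441 m
Total H_L = 12.30 + 4.441 = 16.74 m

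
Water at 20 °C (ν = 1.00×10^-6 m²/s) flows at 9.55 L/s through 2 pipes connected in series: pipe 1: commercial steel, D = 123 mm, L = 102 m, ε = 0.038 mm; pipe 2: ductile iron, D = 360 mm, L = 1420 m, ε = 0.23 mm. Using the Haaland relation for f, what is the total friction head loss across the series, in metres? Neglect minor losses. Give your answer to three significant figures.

Pipe 1: V = 0.8037 m/s, Re = 9.89×10^4, ε/D = 3.09×10^-4, f = 0.01927, h_1 = f(L/D)V²/2g = 0.5261 m
Pipe 2: V = 0.09382 m/s, Re = 3.38×10^4, ε/D = 6.39×10^-4, f = 0.02425, h_2 = f(L/D)V²/2g = 0.04292 m
Series → Q common, losses add: H = Σh = 0.5690 m

H ≈ 0.569 m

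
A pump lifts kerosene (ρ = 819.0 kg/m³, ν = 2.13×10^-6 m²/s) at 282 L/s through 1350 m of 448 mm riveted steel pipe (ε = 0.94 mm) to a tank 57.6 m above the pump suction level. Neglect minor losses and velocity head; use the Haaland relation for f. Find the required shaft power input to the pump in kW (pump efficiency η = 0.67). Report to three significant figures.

V = 4Q/(πD²) = 1.789 m/s; Re = 3.76×10^5; ε/D = 0.00210; f = 0.02418
h_f = f(L/D)V²/2g = 11.89 m
Total head H = z + h_f = 57.6 + 11.89 = 69.49 m
P_hyd = ρgQH = 819.0·9.81·0.282·69.49 = 157.4 kW
P_shaft = P_hyd/η = 157.4/0.67 = 235.0 kW

P_shaft ≈ 235 kW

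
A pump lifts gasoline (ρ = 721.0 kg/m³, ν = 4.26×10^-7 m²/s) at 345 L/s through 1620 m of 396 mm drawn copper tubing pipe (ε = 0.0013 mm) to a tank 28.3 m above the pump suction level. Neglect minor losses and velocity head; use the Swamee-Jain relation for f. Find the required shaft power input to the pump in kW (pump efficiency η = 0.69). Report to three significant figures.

V = 4Q/(πD²) = 2.801 m/s; Re = 2.60×10^6; ε/D = 3.28×10^-6; f = 0.01009
h_f = f(L/D)V²/2g = 16.51 m
Total head H = z + h_f = 28.3 + 16.51 = 44.81 m
P_hyd = ρgQH = 721.0·9.81·0.345·44.81 = 109.4 kW
P_shaft = P_hyd/η = 109.4/0.69 = 158.5 kW

P_shaft ≈ 158 kW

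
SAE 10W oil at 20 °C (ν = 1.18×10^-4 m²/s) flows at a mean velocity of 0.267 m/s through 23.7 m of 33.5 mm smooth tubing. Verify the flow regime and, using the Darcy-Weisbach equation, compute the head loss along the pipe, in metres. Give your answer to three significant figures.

Re = VD/ν = 0.267·0.03350/1.18×10^-4 = 75.8 → laminar (Re < 2300)
f = 64/Re = 0.8443
h_f = f(L/D)V²/(2g) = 0.8443·(23.7/0.03350)·0.267²/(2·9.81) = 2.170 m

h_f ≈ 2.17 m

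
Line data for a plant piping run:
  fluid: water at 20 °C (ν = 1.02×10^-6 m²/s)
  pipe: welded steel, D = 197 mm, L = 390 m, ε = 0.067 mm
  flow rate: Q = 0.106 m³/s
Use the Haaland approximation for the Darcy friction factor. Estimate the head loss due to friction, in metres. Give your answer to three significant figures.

V = 4Q/(πD²) = 4·0.106/(π·0.197²) = 3.478 m/s
Re = VD/ν = 3.478·0.197/1.02×10^-6 = 6.72×10^5 → turbulent
ε/D = 0.067/197 = 3.40×10^-4
Haaland: f = 0.01621
h_f = f(L/D)V²/(2g) = 0.01621·(390/0.197)·3.478²/(2·9.81) = 19.78 m

h_f ≈ 19.8 m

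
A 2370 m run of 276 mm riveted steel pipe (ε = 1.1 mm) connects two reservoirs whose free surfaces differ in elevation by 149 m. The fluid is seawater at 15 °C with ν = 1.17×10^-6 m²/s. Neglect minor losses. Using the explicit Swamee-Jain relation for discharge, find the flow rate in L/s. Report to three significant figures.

Q ≈ 207 L/s

Swamee-Jain (Type II): Q = -0.965·√(gD⁵h_f/L)·ln[ε/(3.7D) + √(3.17ν²L/(gD³h_f))]
√(gD⁵h_f/L) = √(9.81·0.276⁵·149/2370) = 0.03143
ε/(3.7D) = 0.00108; √(3.17ν²L/(gD³h_f)) = 1.83×10^-5
Q = -0.965·0.03143·ln(0.001095) = 0.2067 m³/s
Check: V = 3.46 m/s, Re = 8.15×10^5, f = 0.02860, h_f = 149 m ≈ 149 m ✓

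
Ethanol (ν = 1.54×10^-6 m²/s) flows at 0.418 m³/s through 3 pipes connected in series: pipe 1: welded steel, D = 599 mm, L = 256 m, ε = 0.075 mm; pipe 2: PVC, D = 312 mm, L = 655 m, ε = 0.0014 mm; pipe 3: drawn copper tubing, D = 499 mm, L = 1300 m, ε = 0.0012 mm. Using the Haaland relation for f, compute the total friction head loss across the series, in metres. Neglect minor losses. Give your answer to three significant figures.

H ≈ 44.9 m

Pipe 1: V = 1.483 m/s, Re = 5.77×10^5, ε/D = 1.25×10^-4, f = 0.01433, h_1 = f(L/D)V²/2g = 0.6868 m
Pipe 2: V = 5.467 m/s, Re = 1.11×10^6, ε/D = 4.49×10^-6, f = 0.01147, h_2 = f(L/D)V²/2g = 36.69 m
Pipe 3: V = 2.137 m/s, Re = 6.93×10^5, ε/D = 2.40×10^-6, f = 0.01237, h_3 = f(L/D)V²/2g = 7.502 m
Series → Q common, losses add: H = Σh = 44.88 m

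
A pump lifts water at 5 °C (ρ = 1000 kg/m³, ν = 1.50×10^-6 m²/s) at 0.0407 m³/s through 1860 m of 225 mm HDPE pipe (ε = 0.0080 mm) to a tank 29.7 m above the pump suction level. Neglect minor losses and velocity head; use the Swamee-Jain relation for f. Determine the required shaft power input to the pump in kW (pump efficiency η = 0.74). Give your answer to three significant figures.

P_shaft ≈ 20.0 kW

V = 4Q/(πD²) = 1.024 m/s; Re = 1.54×10^5; ε/D = 3.56×10^-5; f = 0.01664
h_f = f(L/D)V²/2g = 7.346 m
Total head H = z + h_f = 29.7 + 7.346 = 37.05 m
P_hyd = ρgQH = 1000·9.81·0.0407·37.05 = 14.79 kW
P_shaft = P_hyd/η = 14.79/0.74 = 19.99 kW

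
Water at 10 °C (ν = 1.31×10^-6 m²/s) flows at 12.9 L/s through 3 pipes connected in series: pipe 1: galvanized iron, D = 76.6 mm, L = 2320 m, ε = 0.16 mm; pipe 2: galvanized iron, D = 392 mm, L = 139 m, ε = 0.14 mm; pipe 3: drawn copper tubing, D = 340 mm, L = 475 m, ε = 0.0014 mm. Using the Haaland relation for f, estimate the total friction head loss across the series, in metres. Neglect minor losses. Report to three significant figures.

H ≈ 298 m

Pipe 1: V = 2.799 m/s, Re = 1.64×10^5, ε/D = 0.00209, f = 0.02466, h_1 = f(L/D)V²/2g = 298.3 m
Pipe 2: V = 0.1069 m/s, Re = 3.20×10^4, ε/D = 3.57×10^-4, f = 0.02380, h_2 = f(L/D)V²/2g = 0.004915 m
Pipe 3: V = 0.1421 m/s, Re = 3.69×10^4, ε/D = 4.12×10^-6, f = 0.02222, h_3 = f(L/D)V²/2g = 0.03193 m
Series → Q common, losses add: H = Σh = 298.4 m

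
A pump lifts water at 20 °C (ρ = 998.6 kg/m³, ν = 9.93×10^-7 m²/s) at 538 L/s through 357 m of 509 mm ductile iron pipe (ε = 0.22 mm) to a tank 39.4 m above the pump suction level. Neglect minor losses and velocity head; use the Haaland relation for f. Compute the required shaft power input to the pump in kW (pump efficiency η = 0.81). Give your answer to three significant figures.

V = 4Q/(πD²) = 2.644 m/s; Re = 1.36×10^6; ε/D = 4.32×10^-4; f = 0.01656
h_f = f(L/D)V²/2g = 4.139 m
Total head H = z + h_f = 39.4 + 4.139 = 43.54 m
P_hyd = ρgQH = 998.6·9.81·0.538·43.54 = 229.5 kW
P_shaft = P_hyd/η = 229.5/0.81 = 283.3 kW

P_shaft ≈ 283 kW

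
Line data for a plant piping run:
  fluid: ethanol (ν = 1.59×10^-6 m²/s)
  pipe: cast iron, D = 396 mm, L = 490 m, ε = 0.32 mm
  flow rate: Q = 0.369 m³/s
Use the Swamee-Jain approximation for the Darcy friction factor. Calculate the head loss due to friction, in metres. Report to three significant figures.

h_f ≈ 10.9 m

V = 4Q/(πD²) = 4·0.369/(π·0.396²) = 2.996 m/s
Re = VD/ν = 2.996·0.396/1.59×10^-6 = 7.46×10^5 → turbulent
ε/D = 0.32/396 = 8.08×10^-4
Swamee-Jain: f = 0.01923
h_f = f(L/D)V²/(2g) = 0.01923·(490/0.396)·2.996²/(2·9.81) = 10.89 m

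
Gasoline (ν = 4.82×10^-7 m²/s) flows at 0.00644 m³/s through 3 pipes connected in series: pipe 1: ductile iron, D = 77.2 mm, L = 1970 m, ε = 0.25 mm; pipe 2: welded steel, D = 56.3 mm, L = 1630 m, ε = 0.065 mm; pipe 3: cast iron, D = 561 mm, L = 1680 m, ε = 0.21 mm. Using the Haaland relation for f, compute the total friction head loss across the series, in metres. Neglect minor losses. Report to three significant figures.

H ≈ 276 m

Pipe 1: V = 1.376 m/s, Re = 2.20×10^5, ε/D = 0.00324, f = 0.02731, h_1 = f(L/D)V²/2g = 67.23 m
Pipe 2: V = 2.587 m/s, Re = 3.02×10^5, ε/D = 0.00115, f = 0.02115, h_2 = f(L/D)V²/2g = 208.8 m
Pipe 3: V = 0.02605 m/s, Re = 3.03×10^4, ε/D = 3.74×10^-4, f = 0.02411, h_3 = f(L/D)V²/2g = 0.002498 m
Series → Q common, losses add: H = Σh = 276.1 m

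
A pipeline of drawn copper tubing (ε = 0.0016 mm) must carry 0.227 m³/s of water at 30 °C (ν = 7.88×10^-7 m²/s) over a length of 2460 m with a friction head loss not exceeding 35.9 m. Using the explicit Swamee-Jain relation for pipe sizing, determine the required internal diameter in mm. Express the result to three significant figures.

D ≈ 323 mm

Swamee-Jain (Type III): D = 0.66·[ε^1.25·(LQ²/(gh_f))^4.75 + ν·Q^9.4·(L/(gh_f))^5.2]^0.04
LQ²/(gh_f) = 0.3599; L/(gh_f) = 6.985
Term 1 = ε^1.25·(…)^4.75 = 4.44×10^-10; Term 2 = ν·Q^9.4·(…)^5.2 = 1.71×10^-8
D = 0.66·(4.44×10^-10 + 1.71×10^-8)^0.04 = 0.3231 m = 323 mm
Check: V = 2.77 m/s, Re = 1.14×10^6, f = 0.01150, h_f = 34.2 m ≈ 35.9 m ✓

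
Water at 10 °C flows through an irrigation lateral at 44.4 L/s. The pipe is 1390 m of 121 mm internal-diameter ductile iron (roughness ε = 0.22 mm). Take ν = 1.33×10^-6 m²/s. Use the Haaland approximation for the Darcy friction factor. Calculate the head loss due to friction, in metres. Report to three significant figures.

h_f ≈ 204 m

V = 4Q/(πD²) = 4·0.0444/(π·0.121²) = 3.861 m/s
Re = VD/ν = 3.861·0.121/1.33×10^-6 = 3.51×10^5 → turbulent
ε/D = 0.22/121 = 0.00182
Haaland: f = 0.02337
h_f = f(L/D)V²/(2g) = 0.02337·(1390/0.121)·3.861²/(2·9.81) = 204.0 m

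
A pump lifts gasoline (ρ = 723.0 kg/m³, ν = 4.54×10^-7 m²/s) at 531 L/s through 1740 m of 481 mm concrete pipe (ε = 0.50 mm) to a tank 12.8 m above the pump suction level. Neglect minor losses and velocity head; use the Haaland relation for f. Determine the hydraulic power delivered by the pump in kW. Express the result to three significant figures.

P_hyd ≈ 166 kW

V = 4Q/(πD²) = 2.922 m/s; Re = 3.10×10^6; ε/D = 0.00104; f = 0.01995
h_f = f(L/D)V²/2g = 31.41 m
Total head H = z + h_f = 12.8 + 31.41 = 44.21 m
P_hyd = ρgQH = 723.0·9.81·0.531·44.21 = 166.5 kW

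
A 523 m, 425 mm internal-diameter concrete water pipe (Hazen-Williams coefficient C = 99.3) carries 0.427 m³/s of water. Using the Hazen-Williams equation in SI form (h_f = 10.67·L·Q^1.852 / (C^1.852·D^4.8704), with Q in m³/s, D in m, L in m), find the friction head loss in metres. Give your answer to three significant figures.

h_f = 10.67·523·0.427^1.852 / (99.3^1.852·0.425^4.8704) = 14.92 m

h_f ≈ 14.9 m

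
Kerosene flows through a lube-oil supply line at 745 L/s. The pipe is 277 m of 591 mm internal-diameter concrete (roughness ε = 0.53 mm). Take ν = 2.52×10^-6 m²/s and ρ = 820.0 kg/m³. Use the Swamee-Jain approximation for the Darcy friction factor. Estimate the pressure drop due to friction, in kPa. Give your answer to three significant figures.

V = 4Q/(πD²) = 4·0.745/(π·0.591²) = 2.716 m/s
Re = VD/ν = 2.716·0.591/2.52×10^-6 = 6.37×10^5 → turbulent
ε/D = 0.53/591 = 8.97×10^-4
Swamee-Jain: f = 0.01975
h_f = f(L/D)V²/(2g) = 0.01975·(277/0.591)·2.716²/(2·9.81) = 3.479 m
Δp = ρg·h_f = 820.0·9.81·3.479 = 27.99 kPa

Δp ≈ 28.0 kPa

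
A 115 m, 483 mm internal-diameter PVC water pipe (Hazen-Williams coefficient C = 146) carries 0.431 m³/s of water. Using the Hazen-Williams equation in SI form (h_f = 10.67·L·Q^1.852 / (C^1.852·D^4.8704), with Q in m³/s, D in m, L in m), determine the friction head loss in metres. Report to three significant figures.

h_f ≈ 0.877 m

h_f = 10.67·115·0.431^1.852 / (146^1.852·0.483^4.8704) = 0.8767 m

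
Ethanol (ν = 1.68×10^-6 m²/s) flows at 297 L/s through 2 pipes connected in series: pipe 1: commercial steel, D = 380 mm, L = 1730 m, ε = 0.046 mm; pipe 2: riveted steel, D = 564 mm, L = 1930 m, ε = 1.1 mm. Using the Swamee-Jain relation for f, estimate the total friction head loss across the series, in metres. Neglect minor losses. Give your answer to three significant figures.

Pipe 1: V = 2.619 m/s, Re = 5.92×10^5, ε/D = 1.21×10^-4, f = 0.01445, h_1 = f(L/D)V²/2g = 23.00 m
Pipe 2: V = 1.189 m/s, Re = 3.99×10^5, ε/D = 0.00195, f = 0.02386, h_2 = f(L/D)V²/2g = 5.881 m
Series → Q common, losses add: H = Σh = 28.88 m

H ≈ 28.9 m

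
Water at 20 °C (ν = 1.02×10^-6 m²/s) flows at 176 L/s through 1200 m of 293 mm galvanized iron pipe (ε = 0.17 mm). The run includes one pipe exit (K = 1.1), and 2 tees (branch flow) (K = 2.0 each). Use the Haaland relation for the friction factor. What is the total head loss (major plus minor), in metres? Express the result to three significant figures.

V = 4Q/(πD²) = 2.610 m/s; V²/2g = 0.3473 m
Re = 7.50×10^5, ε/D = 5.80×10^-4 → f = 0.01783 (Haaland)
Major: h_f = f(L/D)·V²/2g = 0.01783·4096·0.3473 = 25.35 m
Minor: ΣK = 5.10; h_m = ΣK·V²/2g = 1.771 m
Total H_L = 25.35 + 1.771 = 27.13 m

H_L ≈ 27.1 m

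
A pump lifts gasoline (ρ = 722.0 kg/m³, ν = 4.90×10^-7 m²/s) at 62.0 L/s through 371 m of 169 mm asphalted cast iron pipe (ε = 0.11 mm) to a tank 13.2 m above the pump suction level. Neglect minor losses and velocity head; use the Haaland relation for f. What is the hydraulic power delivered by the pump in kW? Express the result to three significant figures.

V = 4Q/(πD²) = 2.764 m/s; Re = 9.53×10^5; ε/D = 6.51×10^-4; f = 0.01815
h_f = f(L/D)V²/2g = 15.51 m
Total head H = z + h_f = 13.2 + 15.51 = 28.71 m
P_hyd = ρgQH = 722.0·9.81·0.0620·28.71 = 12.61 kW

P_hyd ≈ 12.6 kW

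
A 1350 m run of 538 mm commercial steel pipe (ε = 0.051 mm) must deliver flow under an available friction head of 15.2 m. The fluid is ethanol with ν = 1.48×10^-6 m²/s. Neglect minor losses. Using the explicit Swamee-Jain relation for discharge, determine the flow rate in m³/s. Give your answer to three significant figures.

Q ≈ 0.680 m³/s

Swamee-Jain (Type II): Q = -0.965·√(gD⁵h_f/L)·ln[ε/(3.7D) + √(3.17ν²L/(gD³h_f))]
√(gD⁵h_f/L) = √(9.81·0.538⁵·15.2/1350) = 0.07056
ε/(3.7D) = 2.56×10^-5; √(3.17ν²L/(gD³h_f)) = 2.01×10^-5
Q = -0.965·0.07056·ln(4.571×10^-5) = 0.6804 m³/s
Check: V = 2.99 m/s, Re = 1.09×10^6, f = 0.01334, h_f = 15.3 m ≈ 15.2 m ✓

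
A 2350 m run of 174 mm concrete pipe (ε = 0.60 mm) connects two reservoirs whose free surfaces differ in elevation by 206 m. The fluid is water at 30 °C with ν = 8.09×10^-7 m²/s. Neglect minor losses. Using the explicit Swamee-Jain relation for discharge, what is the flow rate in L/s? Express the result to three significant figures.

Q ≈ 78.6 L/s

Swamee-Jain (Type II): Q = -0.965·√(gD⁵h_f/L)·ln[ε/(3.7D) + √(3.17ν²L/(gD³h_f))]
√(gD⁵h_f/L) = √(9.81·0.174⁵·206/2350) = 0.01171
ε/(3.7D) = 9.32×10^-4; √(3.17ν²L/(gD³h_f)) = 2.14×10^-5
Q = -0.965·0.01171·ln(9.534×10^-4) = 0.07861 m³/s
Check: V = 3.31 m/s, Re = 7.11×10^5, f = 0.02748, h_f = 207 m ≈ 206 m ✓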